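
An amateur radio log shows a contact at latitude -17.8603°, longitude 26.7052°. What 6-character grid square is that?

Offset from 180°W / 90°S: lon 206.7052°, lat 72.1397°.
Field (20°×10°, letters A–R): 206.7052/20 → 10 → K, 72.1397/10 → 7 → H; chars KH.
Square (2°×1°, digits 0–9): 6.7052/2 → 3, 2.1397/1 → 2; chars 32.
Subsquare (5′×2.5′, letters a–x): 0.7052/0.0833333 → 8 → i, 0.1397/0.0416667 → 3 → d; chars id.

KH32id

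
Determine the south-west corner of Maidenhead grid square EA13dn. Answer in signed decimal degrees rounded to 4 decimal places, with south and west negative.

Field E=4, A=0: +4·20° lon, +0·10° lat → SW at lon -100°, lat -90°.
Square 1, 3: +1·2° lon, +3·1° lat → SW at lon -98°, lat -87°.
Subsquare d=3, n=13: +3·0.0833333° lon, +13·0.0416667° lat → SW at lon -97.75°, lat -86.4583°.
latitude -86.4583, longitude -97.7500.

-86.4583, -97.7500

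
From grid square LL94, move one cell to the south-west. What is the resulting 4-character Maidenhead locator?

Longitude square 9; −1 → 8.
Latitude square 4; −1 → 3.

LL83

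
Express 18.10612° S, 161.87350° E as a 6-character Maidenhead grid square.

RH01wv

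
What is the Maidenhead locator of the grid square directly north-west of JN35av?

JN25xw

Longitude subsquare a = 0; −1 → -1, wraps to 23 = x, carry into square.
Longitude square 3; −1 → 2.
Latitude subsquare v = 21; +1 → 22 = w.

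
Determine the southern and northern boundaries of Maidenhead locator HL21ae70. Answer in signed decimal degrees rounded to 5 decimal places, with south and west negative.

21.16667, 21.17083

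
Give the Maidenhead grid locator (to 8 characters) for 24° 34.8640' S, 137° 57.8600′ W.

CG15ak40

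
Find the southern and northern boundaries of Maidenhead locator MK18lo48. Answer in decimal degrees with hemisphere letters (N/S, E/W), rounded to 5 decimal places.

18.61667° N, 18.62083° N

Field M=12, K=10: +12·20° lon, +10·10° lat → SW at lon 60°, lat 10°.
Square 1, 8: +1·2° lon, +8·1° lat → SW at lon 62°, lat 18°.
Subsquare l=11, o=14: +11·0.0833333° lon, +14·0.0416667° lat → SW at lon 62.9167°, lat 18.5833°.
Extended square 4, 8: +4·0.00833333° lon, +8·0.00416667° lat → SW at lon 62.95°, lat 18.6167°.
Cell spans 0.00833333° lon × 0.00416667° lat.
south 18.61667° N, north 18.62083° N.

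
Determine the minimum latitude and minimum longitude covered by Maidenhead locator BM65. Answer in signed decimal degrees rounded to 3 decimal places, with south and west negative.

35.000, -148.000

Field B=1, M=12: +1·20° lon, +12·10° lat → SW at lon -160°, lat 30°.
Square 6, 5: +6·2° lon, +5·1° lat → SW at lon -148°, lat 35°.
latitude 35.000, longitude -148.000.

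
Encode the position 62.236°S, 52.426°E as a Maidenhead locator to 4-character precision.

LC67

Shift to the Maidenhead origin (180°W, 90°S): lon 232.43, lat 27.76.
Field: 232.43/20 → 11 → L, 27.76/10 → 2 → C; chars LC.
Square: 12.43/2 → 6, 7.76/1 → 7; chars 67.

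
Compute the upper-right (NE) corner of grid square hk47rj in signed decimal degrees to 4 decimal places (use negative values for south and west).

17.4167, -30.5000

Field H=7, K=10: +7·20° lon, +10·10° lat → SW at lon -40°, lat 10°.
Square 4, 7: +4·2° lon, +7·1° lat → SW at lon -32°, lat 17°.
Subsquare r=17, j=9: +17·0.0833333° lon, +9·0.0416667° lat → SW at lon -30.5833°, lat 17.375°.
Cell spans 0.0833333° lon × 0.0416667° lat. NE corner is SW corner plus one full cell.
latitude 17.4167, longitude -30.5000.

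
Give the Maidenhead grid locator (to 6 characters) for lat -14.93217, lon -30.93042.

HH45mb

Add 180° to longitude and 90° to latitude: 149.0696, 75.0678.
Field (20°×10°, letters A–R): lon ⌊149.0696/20⌋ = 7 → H; lat ⌊75.0678/10⌋ = 7 → H.
Square (2°×1°, digits 0–9): lon ⌊9.0696/2⌋ = 4; lat ⌊5.0678/1⌋ = 5.
Subsquare (5′×2.5′, letters a–x): lon ⌊1.0696/0.0833333⌋ = 12 → m; lat ⌊0.0678/0.0416667⌋ = 1 → b.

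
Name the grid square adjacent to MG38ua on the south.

Latitude subsquare a = 0; −1 → -1, wraps to 23 = x, carry into square.
Latitude square 8; −1 → 7.
The longitude characters are unchanged.

MG37ux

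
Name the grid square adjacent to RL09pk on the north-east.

Longitude subsquare p = 15; +1 → 16 = q.
Latitude subsquare k = 10; +1 → 11 = l.

RL09ql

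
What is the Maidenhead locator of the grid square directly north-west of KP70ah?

KP60xi

Longitude subsquare a = 0; −1 → -1, wraps to 23 = x, carry into square.
Longitude square 7; −1 → 6.
Latitude subsquare h = 7; +1 → 8 = i.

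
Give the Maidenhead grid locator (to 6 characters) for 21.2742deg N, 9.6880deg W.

Shift to the Maidenhead origin (180°W, 90°S): lon 170.3120, lat 111.2742.
Field: lon ⌊170.3120/20⌋ = 8 → I; lat ⌊111.2742/10⌋ = 11 → L.
Square: lon ⌊10.3120/2⌋ = 5; lat ⌊1.2742/1⌋ = 1.
Subsquare: lon ⌊0.3120/0.0833333⌋ = 3 → d; lat ⌊0.2742/0.0416667⌋ = 6 → g.

IL51dg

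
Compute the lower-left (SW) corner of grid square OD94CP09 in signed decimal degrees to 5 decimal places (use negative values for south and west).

-55.33750, 118.16667

Field O=14, D=3: +14·20° lon, +3·10° lat → SW at lon 100°, lat -60°.
Square 9, 4: +9·2° lon, +4·1° lat → SW at lon 118°, lat -56°.
Subsquare c=2, p=15: +2·0.0833333° lon, +15·0.0416667° lat → SW at lon 118.167°, lat -55.375°.
Extended square 0, 9: +0·0.00833333° lon, +9·0.00416667° lat → SW at lon 118.167°, lat -55.3375°.
latitude -55.33750, longitude 118.16667.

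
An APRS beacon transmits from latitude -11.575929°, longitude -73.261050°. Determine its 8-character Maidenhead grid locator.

FH38ik81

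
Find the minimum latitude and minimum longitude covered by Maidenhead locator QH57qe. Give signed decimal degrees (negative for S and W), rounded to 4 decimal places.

-12.8333, 151.3333

Field Q=16, H=7: +16·20° lon, +7·10° lat → SW at lon 140°, lat -20°.
Square 5, 7: +5·2° lon, +7·1° lat → SW at lon 150°, lat -13°.
Subsquare q=16, e=4: +16·0.0833333° lon, +4·0.0416667° lat → SW at lon 151.333°, lat -12.8333°.
latitude -12.8333, longitude 151.3333.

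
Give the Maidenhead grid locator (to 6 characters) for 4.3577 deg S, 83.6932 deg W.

EI85dp

Offset from 180°W / 90°S: lon 96.3068°, lat 85.6423°.
Field: 96.3068/20 → 4 → E, 85.6423/10 → 8 → I; chars EI.
Square: 16.3068/2 → 8, 5.6423/1 → 5; chars 85.
Subsquare: 0.3068/0.0833333 → 3 → d, 0.6423/0.0416667 → 15 → p; chars dp.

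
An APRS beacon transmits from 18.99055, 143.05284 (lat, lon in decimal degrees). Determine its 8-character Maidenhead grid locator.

QK18mx67

Shift to the Maidenhead origin (180°W, 90°S): lon 323.05284, lat 108.99055.
Field: 323.05284/20 → 16 → Q, 108.99055/10 → 10 → K; chars QK.
Square: 3.05284/2 → 1, 8.99055/1 → 8; chars 18.
Subsquare: 1.05284/0.0833333 → 12 → m, 0.99055/0.0416667 → 23 → x; chars mx.
Extended square: 0.05284/0.00833333 → 6, 0.03222/0.00416667 → 7; chars 67.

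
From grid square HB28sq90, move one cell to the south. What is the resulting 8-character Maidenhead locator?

Latitude extended square 0; −1 → -1, wraps to 9, carry into subsquare.
Latitude subsquare q = 16; −1 → 15 = p.
The longitude characters are unchanged.

HB28sp99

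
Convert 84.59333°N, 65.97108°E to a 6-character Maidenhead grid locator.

MR24xo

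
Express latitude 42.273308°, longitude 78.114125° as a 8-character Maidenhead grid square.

Add 180° to longitude and 90° to latitude: 258.11413, 132.27331.
Field (20°×10°, letters A–R): lon ⌊258.11413/20⌋ = 12 → M; lat ⌊132.27331/10⌋ = 13 → N.
Square (2°×1°, digits 0–9): lon ⌊18.11413/2⌋ = 9; lat ⌊2.27331/1⌋ = 2.
Subsquare (5′×2.5′, letters a–x): lon ⌊0.11413/0.0833333⌋ = 1 → b; lat ⌊0.27331/0.0416667⌋ = 6 → g.
Extended square (30″×15″, digits 0–9): lon ⌊0.03079/0.00833333⌋ = 3; lat ⌊0.02331/0.00416667⌋ = 5.

MN92bg35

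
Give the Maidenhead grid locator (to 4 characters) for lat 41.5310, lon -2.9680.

IN81

Shift to the Maidenhead origin (180°W, 90°S): lon 177.03, lat 131.53.
Field: lon ⌊177.03/20⌋ = 8 → I; lat ⌊131.53/10⌋ = 13 → N.
Square: lon ⌊17.03/2⌋ = 8; lat ⌊1.53/1⌋ = 1.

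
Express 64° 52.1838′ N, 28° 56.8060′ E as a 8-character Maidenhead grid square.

Offset from 180°W / 90°S: lon 208.94677°, lat 154.86973°.
Field (20°×10°, letters A–R): 208.94677/20 → 10 → K, 154.86973/10 → 15 → P; chars KP.
Square (2°×1°, digits 0–9): 8.94677/2 → 4, 4.86973/1 → 4; chars 44.
Subsquare (5′×2.5′, letters a–x): 0.94677/0.0833333 → 11 → l, 0.86973/0.0416667 → 20 → u; chars lu.
Extended square (30″×15″, digits 0–9): 0.03010/0.00833333 → 3, 0.03640/0.00416667 → 8; chars 38.

KP44lu38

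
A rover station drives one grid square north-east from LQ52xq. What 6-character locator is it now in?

LQ62ar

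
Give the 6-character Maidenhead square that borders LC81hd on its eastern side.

LC81id

Longitude subsquare h = 7; +1 → 8 = i.
The latitude characters are unchanged.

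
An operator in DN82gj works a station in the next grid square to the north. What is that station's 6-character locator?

Latitude subsquare j = 9; +1 → 10 = k.
The longitude characters are unchanged.

DN82gk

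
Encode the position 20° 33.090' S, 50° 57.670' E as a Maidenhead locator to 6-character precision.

LG59lk

Add 180° to longitude and 90° to latitude: 230.9612, 69.4485.
Field (20°×10°, letters A–R): lon ⌊230.9612/20⌋ = 11 → L; lat ⌊69.4485/10⌋ = 6 → G.
Square (2°×1°, digits 0–9): lon ⌊10.9612/2⌋ = 5; lat ⌊9.4485/1⌋ = 9.
Subsquare (5′×2.5′, letters a–x): lon ⌊0.9612/0.0833333⌋ = 11 → l; lat ⌊0.4485/0.0416667⌋ = 10 → k.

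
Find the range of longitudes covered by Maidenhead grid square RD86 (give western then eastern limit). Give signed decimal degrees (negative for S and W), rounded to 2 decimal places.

Field R=17, D=3: +17·20° lon, +3·10° lat → SW at lon 160°, lat -60°.
Square 8, 6: +8·2° lon, +6·1° lat → SW at lon 176°, lat -54°.
Cell spans 2° lon × 1° lat.
west 176.00, east 178.00.

176.00, 178.00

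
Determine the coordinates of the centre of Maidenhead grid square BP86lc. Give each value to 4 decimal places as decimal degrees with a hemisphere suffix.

66.1042° N, 143.0417° W

Field B=1, P=15: +1·20° lon, +15·10° lat → SW at lon -160°, lat 60°.
Square 8, 6: +8·2° lon, +6·1° lat → SW at lon -144°, lat 66°.
Subsquare l=11, c=2: +11·0.0833333° lon, +2·0.0416667° lat → SW at lon -143.083°, lat 66.0833°.
Cell spans 0.0833333° lon × 0.0416667° lat. Centre is SW corner plus half of each.
latitude 66.1042° N, longitude 143.0417° W.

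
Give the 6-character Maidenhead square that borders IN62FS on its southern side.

IN62fr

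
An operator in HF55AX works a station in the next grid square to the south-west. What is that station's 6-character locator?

HF45xw

Longitude subsquare a = 0; −1 → -1, wraps to 23 = x, carry into square.
Longitude square 5; −1 → 4.
Latitude subsquare x = 23; −1 → 22 = w.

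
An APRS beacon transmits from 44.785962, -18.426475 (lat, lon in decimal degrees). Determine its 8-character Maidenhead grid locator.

Shift to the Maidenhead origin (180°W, 90°S): lon 161.57352, lat 134.78596.
Field: lon ⌊161.57352/20⌋ = 8 → I; lat ⌊134.78596/10⌋ = 13 → N.
Square: lon ⌊1.57352/2⌋ = 0; lat ⌊4.78596/1⌋ = 4.
Subsquare: lon ⌊1.57352/0.0833333⌋ = 18 → s; lat ⌊0.78596/0.0416667⌋ = 18 → s.
Extended square: lon ⌊0.07352/0.00833333⌋ = 8; lat ⌊0.03596/0.00416667⌋ = 8.

IN04ss88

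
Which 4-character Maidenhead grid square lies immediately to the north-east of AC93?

BC04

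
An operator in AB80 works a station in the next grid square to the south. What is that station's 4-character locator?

AA89

Latitude square 0; −1 → -1, wraps to 9, carry into field.
Latitude field B = 1; −1 → 0 = A.
The longitude characters are unchanged.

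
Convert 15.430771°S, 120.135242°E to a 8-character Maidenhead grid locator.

PH04bn66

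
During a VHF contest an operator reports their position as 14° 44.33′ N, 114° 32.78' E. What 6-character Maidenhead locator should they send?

OK74gr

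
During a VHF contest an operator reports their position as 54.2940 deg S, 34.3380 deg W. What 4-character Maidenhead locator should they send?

Shift to the Maidenhead origin (180°W, 90°S): lon 145.66, lat 35.71.
Field (20°×10°, letters A–R): lon ⌊145.66/20⌋ = 7 → H; lat ⌊35.71/10⌋ = 3 → D.
Square (2°×1°, digits 0–9): lon ⌊5.66/2⌋ = 2; lat ⌊5.71/1⌋ = 5.

HD25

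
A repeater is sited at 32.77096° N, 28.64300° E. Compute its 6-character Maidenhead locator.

Shift to the Maidenhead origin (180°W, 90°S): lon 208.6430, lat 122.7710.
Field: 208.6430/20 → 10 → K, 122.7710/10 → 12 → M; chars KM.
Square: 8.6430/2 → 4, 2.7710/1 → 2; chars 42.
Subsquare: 0.6430/0.0833333 → 7 → h, 0.7710/0.0416667 → 18 → s; chars hs.

KM42hs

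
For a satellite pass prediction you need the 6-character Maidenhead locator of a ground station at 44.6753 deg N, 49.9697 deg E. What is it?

Add 180° to longitude and 90° to latitude: 229.9697, 134.6753.
Field (20°×10°, letters A–R): 229.9697/20 → 11 → L, 134.6753/10 → 13 → N; chars LN.
Square (2°×1°, digits 0–9): 9.9697/2 → 4, 4.6753/1 → 4; chars 44.
Subsquare (5′×2.5′, letters a–x): 1.9697/0.0833333 → 23 → x, 0.6753/0.0416667 → 16 → q; chars xq.

LN44xq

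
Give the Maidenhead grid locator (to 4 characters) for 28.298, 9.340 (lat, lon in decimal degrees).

JL48

Add 180° to longitude and 90° to latitude: 189.34, 118.30.
Field (20°×10°, letters A–R): 189.34/20 → 9 → J, 118.30/10 → 11 → L; chars JL.
Square (2°×1°, digits 0–9): 9.34/2 → 4, 8.30/1 → 8; chars 48.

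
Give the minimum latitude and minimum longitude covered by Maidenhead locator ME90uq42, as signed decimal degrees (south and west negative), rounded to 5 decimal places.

Field M=12, E=4: +12·20° lon, +4·10° lat → SW at lon 60°, lat -50°.
Square 9, 0: +9·2° lon, +0·1° lat → SW at lon 78°, lat -50°.
Subsquare u=20, q=16: +20·0.0833333° lon, +16·0.0416667° lat → SW at lon 79.6667°, lat -49.3333°.
Extended square 4, 2: +4·0.00833333° lon, +2·0.00416667° lat → SW at lon 79.7°, lat -49.325°.
latitude -49.32500, longitude 79.70000.

-49.32500, 79.70000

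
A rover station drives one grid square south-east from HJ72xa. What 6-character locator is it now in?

HJ81ax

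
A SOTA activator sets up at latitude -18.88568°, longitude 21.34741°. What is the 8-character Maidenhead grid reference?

Add 180° to longitude and 90° to latitude: 201.34741, 71.11432.
Field: 201.34741/20 → 10 → K, 71.11432/10 → 7 → H; chars KH.
Square: 1.34741/2 → 0, 1.11432/1 → 1; chars 01.
Subsquare: 1.34741/0.0833333 → 16 → q, 0.11432/0.0416667 → 2 → c; chars qc.
Extended square: 0.01408/0.00833333 → 1, 0.03099/0.00416667 → 7; chars 17.

KH01qc17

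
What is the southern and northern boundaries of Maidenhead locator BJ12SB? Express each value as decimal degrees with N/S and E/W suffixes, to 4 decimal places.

Field B=1, J=9: +1·20° lon, +9·10° lat → SW at lon -160°, lat 0°.
Square 1, 2: +1·2° lon, +2·1° lat → SW at lon -158°, lat 2°.
Subsquare s=18, b=1: +18·0.0833333° lon, +1·0.0416667° lat → SW at lon -156.5°, lat 2.04167°.
Cell spans 0.0833333° lon × 0.0416667° lat.
south 2.0417° N, north 2.0833° N.

2.0417° N, 2.0833° N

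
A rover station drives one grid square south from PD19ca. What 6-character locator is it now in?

Latitude subsquare a = 0; −1 → -1, wraps to 23 = x, carry into square.
Latitude square 9; −1 → 8.
The longitude characters are unchanged.

PD18cx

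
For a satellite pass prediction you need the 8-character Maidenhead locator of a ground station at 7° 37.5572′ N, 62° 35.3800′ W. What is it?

Offset from 180°W / 90°S: lon 117.41033°, lat 97.62595°.
Field: 117.41033/20 → 5 → F, 97.62595/10 → 9 → J; chars FJ.
Square: 17.41033/2 → 8, 7.62595/1 → 7; chars 87.
Subsquare: 1.41033/0.0833333 → 16 → q, 0.62595/0.0416667 → 15 → p; chars qp.
Extended square: 0.07700/0.00833333 → 9, 0.00095/0.00416667 → 0; chars 90.

FJ87qp90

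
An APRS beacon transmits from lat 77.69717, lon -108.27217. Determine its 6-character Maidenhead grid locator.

DQ57uq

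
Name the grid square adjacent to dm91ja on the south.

DM90jx

Latitude subsquare a = 0; −1 → -1, wraps to 23 = x, carry into square.
Latitude square 1; −1 → 0.
The longitude characters are unchanged.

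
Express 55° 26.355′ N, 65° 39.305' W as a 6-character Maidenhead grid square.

Add 180° to longitude and 90° to latitude: 114.3449, 145.4393.
Field: 114.3449/20 → 5 → F, 145.4393/10 → 14 → O; chars FO.
Square: 14.3449/2 → 7, 5.4393/1 → 5; chars 75.
Subsquare: 0.3449/0.0833333 → 4 → e, 0.4393/0.0416667 → 10 → k; chars ek.

FO75ek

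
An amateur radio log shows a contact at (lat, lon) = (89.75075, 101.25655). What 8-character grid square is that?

Shift to the Maidenhead origin (180°W, 90°S): lon 281.25655, lat 179.75075.
Field (20°×10°, letters A–R): lon ⌊281.25655/20⌋ = 14 → O; lat ⌊179.75075/10⌋ = 17 → R.
Square (2°×1°, digits 0–9): lon ⌊1.25655/2⌋ = 0; lat ⌊9.75075/1⌋ = 9.
Subsquare (5′×2.5′, letters a–x): lon ⌊1.25655/0.0833333⌋ = 15 → p; lat ⌊0.75075/0.0416667⌋ = 18 → s.
Extended square (30″×15″, digits 0–9): lon ⌊0.00655/0.00833333⌋ = 0; lat ⌊0.00075/0.00416667⌋ = 0.

OR09ps00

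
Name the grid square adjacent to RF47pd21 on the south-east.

Longitude extended square 2; +1 → 3.
Latitude extended square 1; −1 → 0.

RF47pd30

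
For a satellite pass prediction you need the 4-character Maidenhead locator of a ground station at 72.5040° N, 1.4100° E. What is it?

JQ02

Add 180° to longitude and 90° to latitude: 181.41, 162.50.
Field (20°×10°, letters A–R): lon ⌊181.41/20⌋ = 9 → J; lat ⌊162.50/10⌋ = 16 → Q.
Square (2°×1°, digits 0–9): lon ⌊1.41/2⌋ = 0; lat ⌊2.50/1⌋ = 2.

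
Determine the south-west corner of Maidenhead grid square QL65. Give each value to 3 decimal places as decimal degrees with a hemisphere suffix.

25.000° N, 152.000° E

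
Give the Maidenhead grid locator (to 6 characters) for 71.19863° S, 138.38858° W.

CB08tt

Offset from 180°W / 90°S: lon 41.6114°, lat 18.8014°.
Field: 41.6114/20 → 2 → C, 18.8014/10 → 1 → B; chars CB.
Square: 1.6114/2 → 0, 8.8014/1 → 8; chars 08.
Subsquare: 1.6114/0.0833333 → 19 → t, 0.8014/0.0416667 → 19 → t; chars tt.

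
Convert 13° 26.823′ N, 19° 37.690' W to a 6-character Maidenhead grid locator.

IK03ek

Add 180° to longitude and 90° to latitude: 160.3718, 103.4471.
Field: lon ⌊160.3718/20⌋ = 8 → I; lat ⌊103.4471/10⌋ = 10 → K.
Square: lon ⌊0.3718/2⌋ = 0; lat ⌊3.4471/1⌋ = 3.
Subsquare: lon ⌊0.3718/0.0833333⌋ = 4 → e; lat ⌊0.4471/0.0416667⌋ = 10 → k.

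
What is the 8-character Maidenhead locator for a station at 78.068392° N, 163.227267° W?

Offset from 180°W / 90°S: lon 16.77273°, lat 168.06839°.
Field: lon ⌊16.77273/20⌋ = 0 → A; lat ⌊168.06839/10⌋ = 16 → Q.
Square: lon ⌊16.77273/2⌋ = 8; lat ⌊8.06839/1⌋ = 8.
Subsquare: lon ⌊0.77273/0.0833333⌋ = 9 → j; lat ⌊0.06839/0.0416667⌋ = 1 → b.
Extended square: lon ⌊0.02273/0.00833333⌋ = 2; lat ⌊0.02673/0.00416667⌋ = 6.

AQ88jb26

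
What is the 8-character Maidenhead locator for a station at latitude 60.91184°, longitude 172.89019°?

Offset from 180°W / 90°S: lon 352.89019°, lat 150.91184°.
Field: lon ⌊352.89019/20⌋ = 17 → R; lat ⌊150.91184/10⌋ = 15 → P.
Square: lon ⌊12.89019/2⌋ = 6; lat ⌊0.91184/1⌋ = 0.
Subsquare: lon ⌊0.89019/0.0833333⌋ = 10 → k; lat ⌊0.91184/0.0416667⌋ = 21 → v.
Extended square: lon ⌊0.05686/0.00833333⌋ = 6; lat ⌊0.03684/0.00416667⌋ = 8.

RP60kv68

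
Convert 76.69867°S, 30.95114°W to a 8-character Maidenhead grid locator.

HB43mh52

Add 180° to longitude and 90° to latitude: 149.04886, 13.30133.
Field (20°×10°, letters A–R): 149.04886/20 → 7 → H, 13.30133/10 → 1 → B; chars HB.
Square (2°×1°, digits 0–9): 9.04886/2 → 4, 3.30133/1 → 3; chars 43.
Subsquare (5′×2.5′, letters a–x): 1.04886/0.0833333 → 12 → m, 0.30133/0.0416667 → 7 → h; chars mh.
Extended square (30″×15″, digits 0–9): 0.04886/0.00833333 → 5, 0.00966/0.00416667 → 2; chars 52.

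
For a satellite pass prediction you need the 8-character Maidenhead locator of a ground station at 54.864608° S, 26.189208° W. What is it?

HD65vd72

Shift to the Maidenhead origin (180°W, 90°S): lon 153.81079, lat 35.13539.
Field (20°×10°, letters A–R): 153.81079/20 → 7 → H, 35.13539/10 → 3 → D; chars HD.
Square (2°×1°, digits 0–9): 13.81079/2 → 6, 5.13539/1 → 5; chars 65.
Subsquare (5′×2.5′, letters a–x): 1.81079/0.0833333 → 21 → v, 0.13539/0.0416667 → 3 → d; chars vd.
Extended square (30″×15″, digits 0–9): 0.06079/0.00833333 → 7, 0.01039/0.00416667 → 2; chars 72.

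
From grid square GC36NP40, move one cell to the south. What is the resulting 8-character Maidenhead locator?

GC36no49

Latitude extended square 0; −1 → -1, wraps to 9, carry into subsquare.
Latitude subsquare p = 15; −1 → 14 = o.
The longitude characters are unchanged.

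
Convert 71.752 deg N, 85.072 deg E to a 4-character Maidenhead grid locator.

Add 180° to longitude and 90° to latitude: 265.07, 161.75.
Field: 265.07/20 → 13 → N, 161.75/10 → 16 → Q; chars NQ.
Square: 5.07/2 → 2, 1.75/1 → 1; chars 21.

NQ21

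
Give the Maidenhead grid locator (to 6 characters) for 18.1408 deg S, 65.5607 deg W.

Shift to the Maidenhead origin (180°W, 90°S): lon 114.4393, lat 71.8592.
Field: lon ⌊114.4393/20⌋ = 5 → F; lat ⌊71.8592/10⌋ = 7 → H.
Square: lon ⌊14.4393/2⌋ = 7; lat ⌊1.8592/1⌋ = 1.
Subsquare: lon ⌊0.4393/0.0833333⌋ = 5 → f; lat ⌊0.8592/0.0416667⌋ = 20 → u.

FH71fu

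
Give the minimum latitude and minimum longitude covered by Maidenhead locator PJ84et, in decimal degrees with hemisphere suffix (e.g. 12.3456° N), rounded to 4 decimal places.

4.7917° N, 136.3333° E

Field P=15, J=9: +15·20° lon, +9·10° lat → SW at lon 120°, lat 0°.
Square 8, 4: +8·2° lon, +4·1° lat → SW at lon 136°, lat 4°.
Subsquare e=4, t=19: +4·0.0833333° lon, +19·0.0416667° lat → SW at lon 136.333°, lat 4.79167°.
latitude 4.7917° N, longitude 136.3333° E.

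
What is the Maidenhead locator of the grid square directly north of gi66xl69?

Latitude extended square 9; +1 → 10, wraps to 0, carry into subsquare.
Latitude subsquare l = 11; +1 → 12 = m.
The longitude characters are unchanged.

GI66xm60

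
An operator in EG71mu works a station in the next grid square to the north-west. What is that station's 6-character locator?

EG71lv

Longitude subsquare m = 12; −1 → 11 = l.
Latitude subsquare u = 20; +1 → 21 = v.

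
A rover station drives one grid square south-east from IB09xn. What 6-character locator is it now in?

IB19am

Longitude subsquare x = 23; +1 → 24, wraps to 0 = a, carry into square.
Longitude square 0; +1 → 1.
Latitude subsquare n = 13; −1 → 12 = m.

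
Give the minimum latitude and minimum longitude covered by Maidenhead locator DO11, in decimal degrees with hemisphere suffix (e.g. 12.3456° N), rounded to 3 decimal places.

51.000° N, 118.000° W

Field D=3, O=14: +3·20° lon, +14·10° lat → SW at lon -120°, lat 50°.
Square 1, 1: +1·2° lon, +1·1° lat → SW at lon -118°, lat 51°.
latitude 51.000° N, longitude 118.000° W.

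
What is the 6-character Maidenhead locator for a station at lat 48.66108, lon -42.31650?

GN88up

Shift to the Maidenhead origin (180°W, 90°S): lon 137.6835, lat 138.6611.
Field (20°×10°, letters A–R): lon ⌊137.6835/20⌋ = 6 → G; lat ⌊138.6611/10⌋ = 13 → N.
Square (2°×1°, digits 0–9): lon ⌊17.6835/2⌋ = 8; lat ⌊8.6611/1⌋ = 8.
Subsquare (5′×2.5′, letters a–x): lon ⌊1.6835/0.0833333⌋ = 20 → u; lat ⌊0.6611/0.0416667⌋ = 15 → p.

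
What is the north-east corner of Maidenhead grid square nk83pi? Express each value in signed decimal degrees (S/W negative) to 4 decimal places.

13.3750, 97.3333

Field N=13, K=10: +13·20° lon, +10·10° lat → SW at lon 80°, lat 10°.
Square 8, 3: +8·2° lon, +3·1° lat → SW at lon 96°, lat 13°.
Subsquare p=15, i=8: +15·0.0833333° lon, +8·0.0416667° lat → SW at lon 97.25°, lat 13.3333°.
Cell spans 0.0833333° lon × 0.0416667° lat. NE corner is SW corner plus one full cell.
latitude 13.3750, longitude 97.3333.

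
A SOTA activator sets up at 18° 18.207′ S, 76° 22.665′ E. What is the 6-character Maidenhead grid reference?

Shift to the Maidenhead origin (180°W, 90°S): lon 256.3777, lat 71.6966.
Field: lon ⌊256.3777/20⌋ = 12 → M; lat ⌊71.6966/10⌋ = 7 → H.
Square: lon ⌊16.3777/2⌋ = 8; lat ⌊1.6966/1⌋ = 1.
Subsquare: lon ⌊0.3777/0.0833333⌋ = 4 → e; lat ⌊0.6966/0.0416667⌋ = 16 → q.

MH81eq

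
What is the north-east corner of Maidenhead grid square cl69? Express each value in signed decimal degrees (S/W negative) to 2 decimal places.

30.00, -126.00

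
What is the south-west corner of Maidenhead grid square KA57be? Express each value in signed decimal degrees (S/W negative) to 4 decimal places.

-82.8333, 30.0833

Field K=10, A=0: +10·20° lon, +0·10° lat → SW at lon 20°, lat -90°.
Square 5, 7: +5·2° lon, +7·1° lat → SW at lon 30°, lat -83°.
Subsquare b=1, e=4: +1·0.0833333° lon, +4·0.0416667° lat → SW at lon 30.0833°, lat -82.8333°.
latitude -82.8333, longitude 30.0833.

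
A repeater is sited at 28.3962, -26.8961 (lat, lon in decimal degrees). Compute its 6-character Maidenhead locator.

Shift to the Maidenhead origin (180°W, 90°S): lon 153.1039, lat 118.3962.
Field (20°×10°, letters A–R): 153.1039/20 → 7 → H, 118.3962/10 → 11 → L; chars HL.
Square (2°×1°, digits 0–9): 13.1039/2 → 6, 8.3962/1 → 8; chars 68.
Subsquare (5′×2.5′, letters a–x): 1.1039/0.0833333 → 13 → n, 0.3962/0.0416667 → 9 → j; chars nj.

HL68nj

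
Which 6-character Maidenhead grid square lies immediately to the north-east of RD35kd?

Longitude subsquare k = 10; +1 → 11 = l.
Latitude subsquare d = 3; +1 → 4 = e.

RD35le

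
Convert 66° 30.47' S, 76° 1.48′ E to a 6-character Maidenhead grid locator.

MC83al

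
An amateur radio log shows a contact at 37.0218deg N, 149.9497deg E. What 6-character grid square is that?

QM47xa

Add 180° to longitude and 90° to latitude: 329.9497, 127.0218.
Field: lon ⌊329.9497/20⌋ = 16 → Q; lat ⌊127.0218/10⌋ = 12 → M.
Square: lon ⌊9.9497/2⌋ = 4; lat ⌊7.0218/1⌋ = 7.
Subsquare: lon ⌊1.9497/0.0833333⌋ = 23 → x; lat ⌊0.0218/0.0416667⌋ = 0 → a.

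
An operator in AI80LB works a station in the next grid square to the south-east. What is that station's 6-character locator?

Longitude subsquare l = 11; +1 → 12 = m.
Latitude subsquare b = 1; −1 → 0 = a.

AI80ma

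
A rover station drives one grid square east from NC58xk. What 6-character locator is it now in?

NC68ak

Longitude subsquare x = 23; +1 → 24, wraps to 0 = a, carry into square.
Longitude square 5; +1 → 6.
The latitude characters are unchanged.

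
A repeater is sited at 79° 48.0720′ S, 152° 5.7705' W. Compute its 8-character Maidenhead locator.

Offset from 180°W / 90°S: lon 27.90383°, lat 10.19880°.
Field: 27.90383/20 → 1 → B, 10.19880/10 → 1 → B; chars BB.
Square: 7.90383/2 → 3, 0.19880/1 → 0; chars 30.
Subsquare: 1.90383/0.0833333 → 22 → w, 0.19880/0.0416667 → 4 → e; chars we.
Extended square: 0.07049/0.00833333 → 8, 0.03213/0.00416667 → 7; chars 87.

BB30we87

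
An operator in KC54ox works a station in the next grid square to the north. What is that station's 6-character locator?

KC55oa

Latitude subsquare x = 23; +1 → 24, wraps to 0 = a, carry into square.
Latitude square 4; +1 → 5.
The longitude characters are unchanged.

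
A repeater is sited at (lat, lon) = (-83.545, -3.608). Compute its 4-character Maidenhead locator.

IA86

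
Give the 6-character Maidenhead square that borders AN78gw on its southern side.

AN78gv

Latitude subsquare w = 22; −1 → 21 = v.
The longitude characters are unchanged.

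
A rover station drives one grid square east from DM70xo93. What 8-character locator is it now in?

DM80ao03

Longitude extended square 9; +1 → 10, wraps to 0, carry into subsquare.
Longitude subsquare x = 23; +1 → 24, wraps to 0 = a, carry into square.
Longitude square 7; +1 → 8.
The latitude characters are unchanged.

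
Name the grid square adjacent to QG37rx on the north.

Latitude subsquare x = 23; +1 → 24, wraps to 0 = a, carry into square.
Latitude square 7; +1 → 8.
The longitude characters are unchanged.

QG38ra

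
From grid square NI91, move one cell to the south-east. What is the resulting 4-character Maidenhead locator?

Longitude square 9; +1 → 10, wraps to 0, carry into field.
Longitude field N = 13; +1 → 14 = O.
Latitude square 1; −1 → 0.

OI00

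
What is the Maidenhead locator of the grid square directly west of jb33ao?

Longitude subsquare a = 0; −1 → -1, wraps to 23 = x, carry into square.
Longitude square 3; −1 → 2.
The latitude characters are unchanged.

JB23xo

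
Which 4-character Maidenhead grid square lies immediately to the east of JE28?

JE38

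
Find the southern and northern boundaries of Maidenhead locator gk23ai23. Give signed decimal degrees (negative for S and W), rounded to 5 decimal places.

Field G=6, K=10: +6·20° lon, +10·10° lat → SW at lon -60°, lat 10°.
Square 2, 3: +2·2° lon, +3·1° lat → SW at lon -56°, lat 13°.
Subsquare a=0, i=8: +0·0.0833333° lon, +8·0.0416667° lat → SW at lon -56°, lat 13.3333°.
Extended square 2, 3: +2·0.00833333° lon, +3·0.00416667° lat → SW at lon -55.9833°, lat 13.3458°.
Cell spans 0.00833333° lon × 0.00416667° lat.
south 13.34583, north 13.35000.

13.34583, 13.35000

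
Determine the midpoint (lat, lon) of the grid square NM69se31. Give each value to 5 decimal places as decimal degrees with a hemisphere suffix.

Field N=13, M=12: +13·20° lon, +12·10° lat → SW at lon 80°, lat 30°.
Square 6, 9: +6·2° lon, +9·1° lat → SW at lon 92°, lat 39°.
Subsquare s=18, e=4: +18·0.0833333° lon, +4·0.0416667° lat → SW at lon 93.5°, lat 39.1667°.
Extended square 3, 1: +3·0.00833333° lon, +1·0.00416667° lat → SW at lon 93.525°, lat 39.1708°.
Cell spans 0.00833333° lon × 0.00416667° lat. Centre is SW corner plus half of each.
latitude 39.17292° N, longitude 93.52917° E.

39.17292° N, 93.52917° E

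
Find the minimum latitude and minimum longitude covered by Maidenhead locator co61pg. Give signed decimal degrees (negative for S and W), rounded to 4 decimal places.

51.2500, -126.7500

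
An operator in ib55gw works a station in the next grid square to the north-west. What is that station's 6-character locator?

IB55fx

Longitude subsquare g = 6; −1 → 5 = f.
Latitude subsquare w = 22; +1 → 23 = x.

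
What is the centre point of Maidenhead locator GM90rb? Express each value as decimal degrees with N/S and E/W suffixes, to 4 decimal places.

30.0625° N, 40.5417° W

Field G=6, M=12: +6·20° lon, +12·10° lat → SW at lon -60°, lat 30°.
Square 9, 0: +9·2° lon, +0·1° lat → SW at lon -42°, lat 30°.
Subsquare r=17, b=1: +17·0.0833333° lon, +1·0.0416667° lat → SW at lon -40.5833°, lat 30.0417°.
Cell spans 0.0833333° lon × 0.0416667° lat. Centre is SW corner plus half of each.
latitude 30.0625° N, longitude 40.5417° W.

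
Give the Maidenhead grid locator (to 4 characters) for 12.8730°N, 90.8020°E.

Offset from 180°W / 90°S: lon 270.80°, lat 102.87°.
Field: 270.80/20 → 13 → N, 102.87/10 → 10 → K; chars NK.
Square: 10.80/2 → 5, 2.87/1 → 2; chars 52.

NK52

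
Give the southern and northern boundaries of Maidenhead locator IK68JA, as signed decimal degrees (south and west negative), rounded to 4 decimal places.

18.0000, 18.0417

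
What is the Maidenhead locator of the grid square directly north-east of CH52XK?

CH62al

Longitude subsquare x = 23; +1 → 24, wraps to 0 = a, carry into square.
Longitude square 5; +1 → 6.
Latitude subsquare k = 10; +1 → 11 = l.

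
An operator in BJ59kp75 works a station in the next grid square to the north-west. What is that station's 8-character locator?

BJ59kp66

Longitude extended square 7; −1 → 6.
Latitude extended square 5; +1 → 6.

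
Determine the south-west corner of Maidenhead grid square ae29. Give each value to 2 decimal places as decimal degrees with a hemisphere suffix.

Field A=0, E=4: +0·20° lon, +4·10° lat → SW at lon -180°, lat -50°.
Square 2, 9: +2·2° lon, +9·1° lat → SW at lon -176°, lat -41°.
latitude 41.00° S, longitude 176.00° W.

41.00° S, 176.00° W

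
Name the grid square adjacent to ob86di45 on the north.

OB86di46

Latitude extended square 5; +1 → 6.
The longitude characters are unchanged.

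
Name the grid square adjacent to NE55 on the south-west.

NE44

Longitude square 5; −1 → 4.
Latitude square 5; −1 → 4.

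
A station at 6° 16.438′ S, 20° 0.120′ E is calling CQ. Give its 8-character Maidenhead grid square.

KI03ar04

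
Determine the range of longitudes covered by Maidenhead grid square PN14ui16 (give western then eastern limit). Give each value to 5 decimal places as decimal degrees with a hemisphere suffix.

123.67500° E, 123.68333° E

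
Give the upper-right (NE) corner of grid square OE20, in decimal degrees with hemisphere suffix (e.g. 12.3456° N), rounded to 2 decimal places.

49.00° S, 106.00° E

Field O=14, E=4: +14·20° lon, +4·10° lat → SW at lon 100°, lat -50°.
Square 2, 0: +2·2° lon, +0·1° lat → SW at lon 104°, lat -50°.
Cell spans 2° lon × 1° lat. NE corner is SW corner plus one full cell.
latitude 49.00° S, longitude 106.00° E.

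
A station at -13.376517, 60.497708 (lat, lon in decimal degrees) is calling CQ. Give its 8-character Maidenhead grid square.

Add 180° to longitude and 90° to latitude: 240.49771, 76.62348.
Field (20°×10°, letters A–R): lon ⌊240.49771/20⌋ = 12 → M; lat ⌊76.62348/10⌋ = 7 → H.
Square (2°×1°, digits 0–9): lon ⌊0.49771/2⌋ = 0; lat ⌊6.62348/1⌋ = 6.
Subsquare (5′×2.5′, letters a–x): lon ⌊0.49771/0.0833333⌋ = 5 → f; lat ⌊0.62348/0.0416667⌋ = 14 → o.
Extended square (30″×15″, digits 0–9): lon ⌊0.08104/0.00833333⌋ = 9; lat ⌊0.04015/0.00416667⌋ = 9.

MH06fo99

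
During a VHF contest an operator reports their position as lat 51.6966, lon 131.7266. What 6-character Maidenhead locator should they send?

Offset from 180°W / 90°S: lon 311.7266°, lat 141.6966°.
Field: lon ⌊311.7266/20⌋ = 15 → P; lat ⌊141.6966/10⌋ = 14 → O.
Square: lon ⌊11.7266/2⌋ = 5; lat ⌊1.6966/1⌋ = 1.
Subsquare: lon ⌊1.7266/0.0833333⌋ = 20 → u; lat ⌊0.6966/0.0416667⌋ = 16 → q.

PO51uq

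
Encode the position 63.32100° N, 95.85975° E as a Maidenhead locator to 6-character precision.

NP73wh

Offset from 180°W / 90°S: lon 275.8598°, lat 153.3210°.
Field: 275.8598/20 → 13 → N, 153.3210/10 → 15 → P; chars NP.
Square: 15.8598/2 → 7, 3.3210/1 → 3; chars 73.
Subsquare: 1.8598/0.0833333 → 22 → w, 0.3210/0.0416667 → 7 → h; chars wh.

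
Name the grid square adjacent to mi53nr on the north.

Latitude subsquare r = 17; +1 → 18 = s.
The longitude characters are unchanged.

MI53ns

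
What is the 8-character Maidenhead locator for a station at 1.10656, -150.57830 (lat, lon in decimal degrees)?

BJ41rc05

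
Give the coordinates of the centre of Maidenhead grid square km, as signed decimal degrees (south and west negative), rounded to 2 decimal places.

Field K=10, M=12: +10·20° lon, +12·10° lat → SW at lon 20°, lat 30°.
Cell spans 20° lon × 10° lat. Centre is SW corner plus half of each.
latitude 35.00, longitude 30.00.

35.00, 30.00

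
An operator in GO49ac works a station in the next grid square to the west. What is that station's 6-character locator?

GO39xc

Longitude subsquare a = 0; −1 → -1, wraps to 23 = x, carry into square.
Longitude square 4; −1 → 3.
The latitude characters are unchanged.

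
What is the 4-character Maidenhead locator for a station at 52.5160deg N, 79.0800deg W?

FO02

Shift to the Maidenhead origin (180°W, 90°S): lon 100.92, lat 142.52.
Field: lon ⌊100.92/20⌋ = 5 → F; lat ⌊142.52/10⌋ = 14 → O.
Square: lon ⌊0.92/2⌋ = 0; lat ⌊2.52/1⌋ = 2.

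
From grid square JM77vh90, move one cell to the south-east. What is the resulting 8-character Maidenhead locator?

JM77wg09

Longitude extended square 9; +1 → 10, wraps to 0, carry into subsquare.
Longitude subsquare v = 21; +1 → 22 = w.
Latitude extended square 0; −1 → -1, wraps to 9, carry into subsquare.
Latitude subsquare h = 7; −1 → 6 = g.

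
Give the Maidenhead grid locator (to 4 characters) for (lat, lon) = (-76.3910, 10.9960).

Shift to the Maidenhead origin (180°W, 90°S): lon 191.00, lat 13.61.
Field: lon ⌊191.00/20⌋ = 9 → J; lat ⌊13.61/10⌋ = 1 → B.
Square: lon ⌊11.00/2⌋ = 5; lat ⌊3.61/1⌋ = 3.

JB53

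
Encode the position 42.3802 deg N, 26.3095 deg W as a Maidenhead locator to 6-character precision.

HN62uj

Shift to the Maidenhead origin (180°W, 90°S): lon 153.6905, lat 132.3802.
Field (20°×10°, letters A–R): lon ⌊153.6905/20⌋ = 7 → H; lat ⌊132.3802/10⌋ = 13 → N.
Square (2°×1°, digits 0–9): lon ⌊13.6905/2⌋ = 6; lat ⌊2.3802/1⌋ = 2.
Subsquare (5′×2.5′, letters a–x): lon ⌊1.6905/0.0833333⌋ = 20 → u; lat ⌊0.3802/0.0416667⌋ = 9 → j.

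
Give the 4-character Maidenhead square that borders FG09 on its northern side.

FH00

Latitude square 9; +1 → 10, wraps to 0, carry into field.
Latitude field G = 6; +1 → 7 = H.
The longitude characters are unchanged.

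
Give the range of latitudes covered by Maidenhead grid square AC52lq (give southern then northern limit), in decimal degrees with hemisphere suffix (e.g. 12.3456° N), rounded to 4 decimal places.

67.3333° S, 67.2917° S

Field A=0, C=2: +0·20° lon, +2·10° lat → SW at lon -180°, lat -70°.
Square 5, 2: +5·2° lon, +2·1° lat → SW at lon -170°, lat -68°.
Subsquare l=11, q=16: +11·0.0833333° lon, +16·0.0416667° lat → SW at lon -169.083°, lat -67.3333°.
Cell spans 0.0833333° lon × 0.0416667° lat.
south 67.3333° S, north 67.2917° S.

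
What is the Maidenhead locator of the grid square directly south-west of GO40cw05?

Longitude extended square 0; −1 → -1, wraps to 9, carry into subsquare.
Longitude subsquare c = 2; −1 → 1 = b.
Latitude extended square 5; −1 → 4.

GO40bw94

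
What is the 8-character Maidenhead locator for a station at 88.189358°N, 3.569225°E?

JR18se85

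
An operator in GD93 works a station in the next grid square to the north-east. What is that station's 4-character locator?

Longitude square 9; +1 → 10, wraps to 0, carry into field.
Longitude field G = 6; +1 → 7 = H.
Latitude square 3; +1 → 4.

HD04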